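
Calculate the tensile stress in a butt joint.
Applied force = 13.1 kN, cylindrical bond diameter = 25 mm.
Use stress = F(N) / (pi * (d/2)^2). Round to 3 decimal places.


A = pi * 12.5^2 = 490.8739 mm^2
sigma = 13100.0 / 490.8739 = 26.687 MPa

26.687


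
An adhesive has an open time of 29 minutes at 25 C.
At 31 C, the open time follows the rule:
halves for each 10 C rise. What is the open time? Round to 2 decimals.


Factor = 2^((31-25)/10) = 1.5157
Open time = 29 / 1.5157 = 19.13 min

19.13


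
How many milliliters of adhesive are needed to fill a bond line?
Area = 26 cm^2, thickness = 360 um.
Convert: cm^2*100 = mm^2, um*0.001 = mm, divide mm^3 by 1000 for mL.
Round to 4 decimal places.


= (26 * 100) * (360 * 0.001) / 1000
= 0.9360 mL

0.9360


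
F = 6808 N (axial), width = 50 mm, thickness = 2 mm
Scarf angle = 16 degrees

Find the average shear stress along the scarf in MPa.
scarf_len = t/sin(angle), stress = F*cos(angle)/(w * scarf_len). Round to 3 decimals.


scarf_len = 2/sin(16 deg) = 7.2559
cos(16 deg) = 0.961262
stress = 6808*0.961262/(50*7.2559) = 18.038 MPa

18.038


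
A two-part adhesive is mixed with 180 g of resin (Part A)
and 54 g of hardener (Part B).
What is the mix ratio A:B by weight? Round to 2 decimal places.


Mix ratio = mass_A / mass_B
= 180 / 54
= 3.33

3.33


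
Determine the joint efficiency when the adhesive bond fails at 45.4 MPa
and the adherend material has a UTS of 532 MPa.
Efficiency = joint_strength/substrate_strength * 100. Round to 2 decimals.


Joint efficiency = 45.4 / 532 * 100
= 8.53%

8.53


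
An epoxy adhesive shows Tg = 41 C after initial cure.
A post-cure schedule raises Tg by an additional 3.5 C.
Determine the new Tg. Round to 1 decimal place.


New Tg = 41 + 3.5
= 44.5 C

44.5


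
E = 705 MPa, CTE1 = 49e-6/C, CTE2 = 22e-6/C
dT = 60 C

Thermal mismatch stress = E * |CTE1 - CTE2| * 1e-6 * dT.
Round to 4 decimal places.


= 705 * 27e-6 * 60
= 1.1421 MPa

1.1421


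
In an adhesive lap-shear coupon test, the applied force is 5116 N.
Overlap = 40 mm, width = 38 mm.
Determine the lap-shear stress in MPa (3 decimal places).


stress = F / (overlap * width)
= 5116 / (40 * 38)
= 3.366 MPa

3.366


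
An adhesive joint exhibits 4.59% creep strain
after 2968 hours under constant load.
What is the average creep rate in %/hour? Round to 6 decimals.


Creep rate = strain / time
= 4.59 / 2968
= 0.001546 %/h

0.001546


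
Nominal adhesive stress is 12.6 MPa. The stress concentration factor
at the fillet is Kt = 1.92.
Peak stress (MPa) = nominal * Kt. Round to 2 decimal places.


Peak = 12.6 * 1.92 = 24.19 MPa

24.19


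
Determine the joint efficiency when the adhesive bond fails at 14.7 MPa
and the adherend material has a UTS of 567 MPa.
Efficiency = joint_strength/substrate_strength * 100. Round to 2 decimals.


Joint efficiency = 14.7 / 567 * 100
= 2.59%

2.59


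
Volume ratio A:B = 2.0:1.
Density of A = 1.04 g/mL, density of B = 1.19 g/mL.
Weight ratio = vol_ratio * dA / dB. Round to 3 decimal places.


Wt ratio = 2.0 * 1.04 / 1.19
= 1.748

1.748


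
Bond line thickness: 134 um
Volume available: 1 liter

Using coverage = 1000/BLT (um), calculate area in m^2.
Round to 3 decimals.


1 L = 1e6 mm^3, thickness = 134 um = 0.134 mm
Area = 1e6 / 0.134 mm^2 = (1e6 / 0.134) / 1e6 m^2 = 1000 / 134 m^2
= 7.463 m^2

7.463


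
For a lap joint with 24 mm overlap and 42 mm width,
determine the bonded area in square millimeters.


Area = 24 * 42 = 1008 mm^2

1008


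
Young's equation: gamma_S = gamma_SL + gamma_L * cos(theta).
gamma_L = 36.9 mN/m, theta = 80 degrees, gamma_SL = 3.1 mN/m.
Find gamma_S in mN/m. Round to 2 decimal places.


cos(80 deg) = 0.173648
gamma_S = 3.1 + 36.9 * 0.173648
= 9.51 mN/m

9.51


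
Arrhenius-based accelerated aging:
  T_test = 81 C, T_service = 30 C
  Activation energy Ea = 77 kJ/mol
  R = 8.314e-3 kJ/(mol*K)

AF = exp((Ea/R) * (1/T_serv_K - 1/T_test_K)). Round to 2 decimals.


T_test_K = 354.15, T_serv_K = 303.15
AF = exp((77/8.314e-3) * (1/303.15 - 1/354.15))
= 81.41

81.41


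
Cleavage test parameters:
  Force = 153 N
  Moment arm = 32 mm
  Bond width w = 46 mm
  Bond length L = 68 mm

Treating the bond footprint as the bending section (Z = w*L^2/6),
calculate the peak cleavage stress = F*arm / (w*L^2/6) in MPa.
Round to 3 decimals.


M = 153 * 32 = 4896 N*mm
Z = 46 * 68^2 / 6 = 212704 / 6 mm^3
sigma = M / Z = 6 * 4896 / 212704 = 29376 / 212704
= 0.138 MPa

0.138


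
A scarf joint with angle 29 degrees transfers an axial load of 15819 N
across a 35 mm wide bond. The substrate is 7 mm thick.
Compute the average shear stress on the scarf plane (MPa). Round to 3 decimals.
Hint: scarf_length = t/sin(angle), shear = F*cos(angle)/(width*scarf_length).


scarf_length = 7 / sin(29 deg) = 14.4387 mm
cos(29 deg) = 0.874620
shear stress = 15819 * 0.874620 / (35 * 14.4387)
= 27.378 MPa

27.378


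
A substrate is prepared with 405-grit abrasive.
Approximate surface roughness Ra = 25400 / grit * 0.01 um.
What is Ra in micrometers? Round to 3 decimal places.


Ra = 25400 / 405 * 0.01 = 0.627 um

0.627


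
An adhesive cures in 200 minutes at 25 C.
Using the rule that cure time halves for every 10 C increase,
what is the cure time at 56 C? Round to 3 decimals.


Factor = 2^((56 - 25) / 10) = 8.5742
Cure time = 200 / 8.5742
= 23.326 minutes

23.326


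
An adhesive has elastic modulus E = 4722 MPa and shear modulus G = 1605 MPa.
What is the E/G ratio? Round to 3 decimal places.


E/G = 4722 / 1605 = 2.942

2.942


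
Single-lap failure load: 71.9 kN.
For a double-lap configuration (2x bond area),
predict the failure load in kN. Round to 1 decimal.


Failure load = 71.9 * 2 = 143.8 kN

143.8


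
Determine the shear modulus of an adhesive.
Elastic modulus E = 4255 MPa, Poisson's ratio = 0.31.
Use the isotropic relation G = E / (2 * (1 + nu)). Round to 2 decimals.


G = 4255 / (2*(1+0.31)) = 4255 / 2.62
= 1624.05 MPa

1624.05


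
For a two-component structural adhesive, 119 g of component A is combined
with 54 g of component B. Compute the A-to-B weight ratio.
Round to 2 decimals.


Weight ratio A:B = 119 / 54
= 2.20

2.20


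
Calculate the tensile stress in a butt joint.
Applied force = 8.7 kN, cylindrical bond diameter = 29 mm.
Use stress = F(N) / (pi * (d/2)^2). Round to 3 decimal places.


A = pi * 14.5^2 = 660.5199 mm^2
sigma = 8700.0 / 660.5199 = 13.171 MPa

13.171


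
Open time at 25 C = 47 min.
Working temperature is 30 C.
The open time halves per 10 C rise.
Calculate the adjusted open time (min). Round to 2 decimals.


factor = 2^((30 - 25) / 10) = 1.4142
ot = 47 / 1.4142 = 33.23 min

33.23


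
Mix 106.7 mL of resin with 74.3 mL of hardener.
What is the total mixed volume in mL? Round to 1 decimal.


Total = 106.7 + 74.3 = 181.0 mL

181.0


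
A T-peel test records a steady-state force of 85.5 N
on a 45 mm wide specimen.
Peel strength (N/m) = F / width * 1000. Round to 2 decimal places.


Peel strength = 85.5 / 45 * 1000
= 1900.00 N/m

1900.00


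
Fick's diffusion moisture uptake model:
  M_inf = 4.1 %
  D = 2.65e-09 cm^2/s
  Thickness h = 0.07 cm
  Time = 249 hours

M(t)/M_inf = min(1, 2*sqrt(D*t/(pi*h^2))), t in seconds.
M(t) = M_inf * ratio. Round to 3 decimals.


t_sec = 249 * 3600 = 896400
ratio = 2*sqrt(2.65e-09*896400/(pi*0.07^2))
= min(1, 0.785653)
= 0.785653
M(t) = 4.1 * 0.785653 = 3.221 %

3.221


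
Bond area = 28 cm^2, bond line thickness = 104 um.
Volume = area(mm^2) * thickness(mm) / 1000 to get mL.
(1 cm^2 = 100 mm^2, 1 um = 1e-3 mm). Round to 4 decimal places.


area_mm2 = 28 * 100 = 2800
blt_mm = 104 * 1e-3 = 0.104
vol_mm3 = 2800 * 0.104 = 291.2
vol_mL = 291.2 / 1000 = 0.2912 mL

0.2912


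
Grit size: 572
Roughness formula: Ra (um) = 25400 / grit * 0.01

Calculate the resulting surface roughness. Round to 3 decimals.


Ra = 25400 / 572 * 0.01
= 0.444 um

0.444


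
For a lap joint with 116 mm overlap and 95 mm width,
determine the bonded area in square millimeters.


Area = 116 * 95 = 11020 mm^2

11020


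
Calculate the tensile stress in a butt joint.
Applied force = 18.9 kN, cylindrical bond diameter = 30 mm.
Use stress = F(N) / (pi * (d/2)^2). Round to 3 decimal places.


A = pi * 15.0^2 = 706.8583 mm^2
sigma = 18900.0 / 706.8583 = 26.738 MPa

26.738


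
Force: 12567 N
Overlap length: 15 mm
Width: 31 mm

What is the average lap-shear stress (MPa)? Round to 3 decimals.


Average shear stress = F / (overlap * width)
= 12567 / (15 * 31)
= 27.026 MPa

27.026


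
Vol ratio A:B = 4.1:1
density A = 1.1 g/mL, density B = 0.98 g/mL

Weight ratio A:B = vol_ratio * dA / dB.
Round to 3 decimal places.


Weight ratio = 4.1 * 1.1 / 0.98
= 4.602

4.602


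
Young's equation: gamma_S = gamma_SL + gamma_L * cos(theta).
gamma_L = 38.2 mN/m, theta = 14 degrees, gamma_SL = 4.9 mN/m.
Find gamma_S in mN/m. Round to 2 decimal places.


cos(14 deg) = 0.970296
gamma_S = 4.9 + 38.2 * 0.970296
= 41.97 mN/m

41.97


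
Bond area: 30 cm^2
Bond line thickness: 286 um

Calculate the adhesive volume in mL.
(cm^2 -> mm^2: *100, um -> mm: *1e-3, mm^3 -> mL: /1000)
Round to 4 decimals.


V = 30*100 * 286*1e-3 / 1000
= 0.8580 mL

0.8580


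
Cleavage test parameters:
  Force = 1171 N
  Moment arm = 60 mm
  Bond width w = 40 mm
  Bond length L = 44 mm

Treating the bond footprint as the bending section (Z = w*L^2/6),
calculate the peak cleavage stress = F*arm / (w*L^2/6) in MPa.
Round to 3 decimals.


M = 1171 * 60 = 70260 N*mm
Z = 40 * 44^2 / 6 = 77440 / 6 mm^3
sigma = M / Z = 6 * 70260 / 77440 = 421560 / 77440
= 5.444 MPa

5.444


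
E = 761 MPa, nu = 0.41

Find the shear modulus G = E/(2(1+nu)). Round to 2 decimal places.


G = 761 / (2 * 1.41)
= 269.86 MPa

269.86


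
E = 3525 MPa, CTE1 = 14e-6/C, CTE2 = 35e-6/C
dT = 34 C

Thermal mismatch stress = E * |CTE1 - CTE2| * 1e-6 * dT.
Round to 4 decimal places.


= 3525 * 21e-6 * 34
= 2.5169 MPa

2.5169


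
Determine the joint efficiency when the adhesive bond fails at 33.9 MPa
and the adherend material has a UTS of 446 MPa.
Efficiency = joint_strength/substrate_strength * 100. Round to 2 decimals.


Joint efficiency = 33.9 / 446 * 100
= 7.60%

7.60


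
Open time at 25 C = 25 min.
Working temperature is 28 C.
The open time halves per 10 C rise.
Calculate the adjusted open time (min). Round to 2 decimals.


factor = 2^((28 - 25) / 10) = 1.2311
ot = 25 / 1.2311 = 20.31 min

20.31


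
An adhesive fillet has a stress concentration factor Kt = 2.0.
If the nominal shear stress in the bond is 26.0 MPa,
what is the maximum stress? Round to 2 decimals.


Max stress = 26.0 * 2.0 = 52.00 MPa

52.00


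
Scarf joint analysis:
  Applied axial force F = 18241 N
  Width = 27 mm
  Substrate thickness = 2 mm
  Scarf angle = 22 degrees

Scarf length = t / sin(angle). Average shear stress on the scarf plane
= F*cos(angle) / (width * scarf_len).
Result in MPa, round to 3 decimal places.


Scarf length = 2 / sin(22 deg) = 5.3389 mm
cos(22 deg) = 0.927184
Shear = 18241 * 0.927184 / (27 * 5.3389)
= 117.327 MPa

117.327


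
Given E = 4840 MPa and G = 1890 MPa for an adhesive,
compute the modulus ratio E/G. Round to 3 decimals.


E/G ratio = 4840 / 1890 = 2.561

2.561


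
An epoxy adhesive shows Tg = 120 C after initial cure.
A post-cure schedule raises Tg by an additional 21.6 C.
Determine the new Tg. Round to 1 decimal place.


New Tg = 120 + 21.6
= 141.6 C

141.6


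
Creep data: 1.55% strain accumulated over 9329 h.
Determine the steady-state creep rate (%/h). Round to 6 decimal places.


Rate = 1.55 / 9329 = 0.000166 %/h

0.000166


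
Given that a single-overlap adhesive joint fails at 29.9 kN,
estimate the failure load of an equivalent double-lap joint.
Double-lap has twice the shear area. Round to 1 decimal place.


Double-lap factor = 2
Expected load = 29.9 * 2 = 59.8 kN

59.8


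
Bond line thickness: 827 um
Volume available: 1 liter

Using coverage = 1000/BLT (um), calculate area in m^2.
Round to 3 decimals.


1 L = 1e6 mm^3, thickness = 827 um = 0.827 mm
Area = 1e6 / 0.827 mm^2 = (1e6 / 0.827) / 1e6 m^2 = 1000 / 827 m^2
= 1.209 m^2

1.209


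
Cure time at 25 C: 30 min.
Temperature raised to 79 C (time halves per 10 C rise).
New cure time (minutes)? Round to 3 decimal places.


Acceleration factor = 2^(54/10) = 42.2243
New time = 30 / 42.2243 = 0.710 min

0.710


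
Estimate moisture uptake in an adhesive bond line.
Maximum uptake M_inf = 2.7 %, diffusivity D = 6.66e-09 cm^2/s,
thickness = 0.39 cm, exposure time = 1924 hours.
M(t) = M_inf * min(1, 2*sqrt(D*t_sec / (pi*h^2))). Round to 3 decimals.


Convert time: 1924 h = 6926400 s
ratio = min(1, 2*sqrt(6.66e-09*6926400/(pi*0.39^2)))
= 0.621414
M(t) = 2.7 * 0.621414 = 1.678%

1.678


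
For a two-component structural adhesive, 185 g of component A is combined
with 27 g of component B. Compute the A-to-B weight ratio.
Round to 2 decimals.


Weight ratio A:B = 185 / 27
= 6.85

6.85


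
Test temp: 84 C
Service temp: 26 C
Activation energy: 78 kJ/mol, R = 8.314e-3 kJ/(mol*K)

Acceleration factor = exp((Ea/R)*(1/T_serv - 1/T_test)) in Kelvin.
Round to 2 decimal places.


AF = exp((78/0.008314)*(1/299.15 - 1/357.15))
= 162.88

162.88


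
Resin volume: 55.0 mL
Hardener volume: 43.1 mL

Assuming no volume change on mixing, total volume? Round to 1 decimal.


V_total = 55.0 + 43.1 = 98.1 mL

98.1


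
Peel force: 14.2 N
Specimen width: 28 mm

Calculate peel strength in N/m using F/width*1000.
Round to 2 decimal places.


Peel strength = 14.2 / 28 * 1000 = 507.14 N/m

507.14


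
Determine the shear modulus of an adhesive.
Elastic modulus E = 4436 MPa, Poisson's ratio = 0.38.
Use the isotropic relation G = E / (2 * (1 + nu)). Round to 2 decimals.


G = 4436 / (2*(1+0.38)) = 4436 / 2.76
= 1607.25 MPa

1607.25


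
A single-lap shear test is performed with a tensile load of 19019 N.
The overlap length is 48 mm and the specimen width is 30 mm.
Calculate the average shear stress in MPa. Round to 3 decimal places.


Shear stress = F / (overlap * width)
= 19019 / (48 * 30)
= 19019 / 1440
= 13.208 MPa

13.208


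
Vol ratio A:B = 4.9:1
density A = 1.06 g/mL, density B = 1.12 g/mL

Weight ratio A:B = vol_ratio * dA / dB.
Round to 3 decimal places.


Weight ratio = 4.9 * 1.06 / 1.12
= 4.638

4.638


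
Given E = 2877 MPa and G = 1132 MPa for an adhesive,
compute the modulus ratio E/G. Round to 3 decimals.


E/G ratio = 2877 / 1132 = 2.542

2.542


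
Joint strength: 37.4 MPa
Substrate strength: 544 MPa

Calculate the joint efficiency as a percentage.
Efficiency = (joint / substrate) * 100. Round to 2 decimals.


Efficiency = (37.4 / 544) * 100 = 6.88%

6.88


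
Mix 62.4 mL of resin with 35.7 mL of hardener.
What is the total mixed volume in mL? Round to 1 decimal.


Total = 62.4 + 35.7 = 98.1 mL

98.1


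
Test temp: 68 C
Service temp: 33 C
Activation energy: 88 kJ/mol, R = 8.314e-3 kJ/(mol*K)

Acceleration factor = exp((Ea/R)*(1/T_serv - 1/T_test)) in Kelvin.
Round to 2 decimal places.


AF = exp((88/0.008314)*(1/306.15 - 1/341.15))
= 34.71

34.71


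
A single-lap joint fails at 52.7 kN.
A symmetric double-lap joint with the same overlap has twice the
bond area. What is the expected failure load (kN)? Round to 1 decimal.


Double-lap load = 2 * 52.7 = 105.4 kN

105.4


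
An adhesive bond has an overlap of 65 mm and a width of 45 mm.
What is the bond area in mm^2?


Bond area = overlap * width
= 65 * 45
= 2925 mm^2

2925


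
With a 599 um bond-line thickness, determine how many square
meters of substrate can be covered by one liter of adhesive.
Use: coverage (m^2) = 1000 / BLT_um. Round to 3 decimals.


Coverage = 1000 / 599 = 1.669 m^2

1.669


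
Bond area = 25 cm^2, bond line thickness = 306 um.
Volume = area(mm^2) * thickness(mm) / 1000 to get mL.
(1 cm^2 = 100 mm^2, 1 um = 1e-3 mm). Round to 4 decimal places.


area_mm2 = 25 * 100 = 2500
blt_mm = 306 * 1e-3 = 0.306
vol_mm3 = 2500 * 0.306 = 765.0
vol_mL = 765.0 / 1000 = 0.7650 mL

0.7650


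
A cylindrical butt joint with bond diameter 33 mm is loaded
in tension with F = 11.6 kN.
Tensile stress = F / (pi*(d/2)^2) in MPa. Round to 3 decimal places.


Area = pi * (33/2)^2 = 855.2986 mm^2
Stress = 11.6*1000 / 855.2986
= 13.563 MPa

13.563


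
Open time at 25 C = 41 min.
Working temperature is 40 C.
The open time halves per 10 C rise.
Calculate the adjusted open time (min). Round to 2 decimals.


factor = 2^((40 - 25) / 10) = 2.8284
ot = 41 / 2.8284 = 14.50 min

14.50


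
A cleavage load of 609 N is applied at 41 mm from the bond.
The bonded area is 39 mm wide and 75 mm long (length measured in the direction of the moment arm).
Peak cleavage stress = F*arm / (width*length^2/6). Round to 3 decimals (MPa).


Moment = 609 * 41 = 24969 N*mm
Section modulus = 39 * 5625 / 6 = 219375 / 6 mm^3
Stress = 24969 / (219375 / 6) = 149814 / 219375
= 0.683 MPa

0.683


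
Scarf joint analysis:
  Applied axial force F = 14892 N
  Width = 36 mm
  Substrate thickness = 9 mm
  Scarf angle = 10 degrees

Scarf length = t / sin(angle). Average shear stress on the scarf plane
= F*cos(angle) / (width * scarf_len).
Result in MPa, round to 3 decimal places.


Scarf length = 9 / sin(10 deg) = 51.8289 mm
cos(10 deg) = 0.984808
Shear = 14892 * 0.984808 / (36 * 51.8289)
= 7.860 MPa

7.860


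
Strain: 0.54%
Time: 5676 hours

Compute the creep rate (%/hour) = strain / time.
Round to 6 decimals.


Creep rate = 0.54 / 5676
= 0.000095 %/h

0.000095


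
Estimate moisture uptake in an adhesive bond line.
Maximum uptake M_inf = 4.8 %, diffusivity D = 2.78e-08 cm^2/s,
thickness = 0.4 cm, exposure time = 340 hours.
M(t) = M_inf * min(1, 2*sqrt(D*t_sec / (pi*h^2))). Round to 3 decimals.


Convert time: 340 h = 1224000 s
ratio = min(1, 2*sqrt(2.78e-08*1224000/(pi*0.4^2)))
= 0.520365
M(t) = 4.8 * 0.520365 = 2.498%

2.498


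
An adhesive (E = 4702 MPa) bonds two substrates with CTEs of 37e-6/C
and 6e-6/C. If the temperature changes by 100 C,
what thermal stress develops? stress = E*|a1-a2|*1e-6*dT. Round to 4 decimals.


Stress = 4702 * |37 - 6| * 1e-6 * 100
= 14.5762 MPa

14.5762


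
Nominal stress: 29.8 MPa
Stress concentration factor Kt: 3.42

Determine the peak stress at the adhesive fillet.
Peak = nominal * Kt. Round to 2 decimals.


Peak stress = 29.8 * 3.42
= 101.92 MPa

101.92


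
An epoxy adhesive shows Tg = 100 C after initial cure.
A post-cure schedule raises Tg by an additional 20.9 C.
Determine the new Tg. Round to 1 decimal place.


New Tg = 100 + 20.9
= 120.9 C

120.9


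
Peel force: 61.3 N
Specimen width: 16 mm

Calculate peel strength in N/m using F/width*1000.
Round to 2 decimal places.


Peel strength = 61.3 / 16 * 1000 = 3831.25 N/m

3831.25


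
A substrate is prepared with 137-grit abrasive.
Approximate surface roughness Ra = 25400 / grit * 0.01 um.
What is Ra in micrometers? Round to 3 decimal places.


Ra = 25400 / 137 * 0.01 = 1.854 um

1.854


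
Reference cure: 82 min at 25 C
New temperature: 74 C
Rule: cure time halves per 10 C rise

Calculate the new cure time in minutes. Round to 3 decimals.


factor = 2^((74-25)/10) = 29.8571
t_new = 82 / 29.8571 = 2.746 min

2.746


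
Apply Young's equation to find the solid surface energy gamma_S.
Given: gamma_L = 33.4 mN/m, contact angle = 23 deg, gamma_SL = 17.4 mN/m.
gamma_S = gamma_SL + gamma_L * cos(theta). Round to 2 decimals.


theta_rad = 23 * pi/180 = 0.401426
gamma_S = 17.4 + 33.4 * cos(0.401426)
= 48.14 mN/m

48.14


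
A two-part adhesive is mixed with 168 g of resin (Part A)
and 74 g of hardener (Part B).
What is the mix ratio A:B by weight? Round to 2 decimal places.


Mix ratio = mass_A / mass_B
= 168 / 74
= 2.27

2.27


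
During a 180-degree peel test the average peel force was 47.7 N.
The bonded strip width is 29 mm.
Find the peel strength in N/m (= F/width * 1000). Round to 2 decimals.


Peel strength = F/width * 1000
= 47.7 / 29 * 1000
= 1644.83 N/m

1644.83


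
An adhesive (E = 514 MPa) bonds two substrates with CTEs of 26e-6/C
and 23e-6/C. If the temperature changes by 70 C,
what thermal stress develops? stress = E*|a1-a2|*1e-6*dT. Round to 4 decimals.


Stress = 514 * |26 - 23| * 1e-6 * 70
= 0.1079 MPa

0.1079


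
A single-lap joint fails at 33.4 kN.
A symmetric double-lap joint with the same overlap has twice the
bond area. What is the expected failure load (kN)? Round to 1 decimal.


Double-lap load = 2 * 33.4 = 66.8 kN

66.8


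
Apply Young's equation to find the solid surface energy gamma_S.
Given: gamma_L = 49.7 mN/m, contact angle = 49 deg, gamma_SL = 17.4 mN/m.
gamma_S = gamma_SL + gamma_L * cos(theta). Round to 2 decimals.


theta_rad = 49 * pi/180 = 0.855211
gamma_S = 17.4 + 49.7 * cos(0.855211)
= 50.01 mN/m

50.01


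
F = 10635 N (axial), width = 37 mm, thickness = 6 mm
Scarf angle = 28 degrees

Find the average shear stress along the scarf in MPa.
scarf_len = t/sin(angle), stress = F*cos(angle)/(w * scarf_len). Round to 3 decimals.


scarf_len = 6/sin(28 deg) = 12.7803
cos(28 deg) = 0.882948
stress = 10635*0.882948/(37*12.7803) = 19.858 MPa

19.858


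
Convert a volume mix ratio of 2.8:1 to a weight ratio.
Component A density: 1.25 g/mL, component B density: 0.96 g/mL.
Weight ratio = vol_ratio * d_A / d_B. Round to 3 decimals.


= 2.8 * 1.25 / 0.96 = 3.646

3.646


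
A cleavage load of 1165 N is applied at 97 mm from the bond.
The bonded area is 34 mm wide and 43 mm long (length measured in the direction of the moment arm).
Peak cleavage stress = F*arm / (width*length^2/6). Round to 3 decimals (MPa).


Moment = 1165 * 97 = 113005 N*mm
Section modulus = 34 * 1849 / 6 = 62866 / 6 mm^3
Stress = 113005 / (62866 / 6) = 678030 / 62866
= 10.785 MPa

10.785


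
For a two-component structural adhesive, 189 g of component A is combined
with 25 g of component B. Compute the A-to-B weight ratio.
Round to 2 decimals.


Weight ratio A:B = 189 / 25
= 7.56

7.56


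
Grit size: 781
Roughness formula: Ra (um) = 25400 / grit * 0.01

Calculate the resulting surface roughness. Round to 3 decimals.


Ra = 25400 / 781 * 0.01
= 0.325 um

0.325


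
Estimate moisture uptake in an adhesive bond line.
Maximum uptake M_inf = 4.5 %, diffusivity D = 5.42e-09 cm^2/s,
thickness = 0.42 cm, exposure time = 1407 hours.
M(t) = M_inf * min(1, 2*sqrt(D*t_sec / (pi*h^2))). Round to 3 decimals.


Convert time: 1407 h = 5065200 s
ratio = min(1, 2*sqrt(5.42e-09*5065200/(pi*0.42^2)))
= 0.445147
M(t) = 4.5 * 0.445147 = 2.003%

2.003


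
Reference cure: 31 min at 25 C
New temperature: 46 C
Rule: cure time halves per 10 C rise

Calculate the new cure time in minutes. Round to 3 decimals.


factor = 2^((46-25)/10) = 4.2871
t_new = 31 / 4.2871 = 7.231 min

7.231


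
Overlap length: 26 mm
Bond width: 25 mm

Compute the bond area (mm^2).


Bond area = 26 * 25 = 650 mm^2

650


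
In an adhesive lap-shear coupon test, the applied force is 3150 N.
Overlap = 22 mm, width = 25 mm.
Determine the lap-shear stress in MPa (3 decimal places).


stress = F / (overlap * width)
= 3150 / (22 * 25)
= 5.727 MPa

5.727


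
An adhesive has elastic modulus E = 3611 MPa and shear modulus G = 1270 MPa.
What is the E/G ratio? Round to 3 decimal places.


E/G = 3611 / 1270 = 2.843

2.843


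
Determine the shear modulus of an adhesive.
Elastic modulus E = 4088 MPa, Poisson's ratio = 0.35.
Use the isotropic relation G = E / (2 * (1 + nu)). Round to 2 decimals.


G = 4088 / (2*(1+0.35)) = 4088 / 2.70
= 1514.07 MPa

1514.07


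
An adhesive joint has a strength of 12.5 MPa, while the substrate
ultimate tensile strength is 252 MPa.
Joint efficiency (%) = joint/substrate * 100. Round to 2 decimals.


Efficiency = 12.5 / 252 * 100
= 4.96%

4.96


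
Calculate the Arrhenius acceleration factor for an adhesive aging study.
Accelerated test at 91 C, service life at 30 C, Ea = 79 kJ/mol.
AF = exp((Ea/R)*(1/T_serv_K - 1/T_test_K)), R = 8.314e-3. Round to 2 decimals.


T_test = 364.15 K, T_serv = 303.15 K
Ea/R = 79 / 0.008314 = 9502.04
AF = exp(9502.04 * (1/303.15 - 1/364.15))
= 190.68

190.68


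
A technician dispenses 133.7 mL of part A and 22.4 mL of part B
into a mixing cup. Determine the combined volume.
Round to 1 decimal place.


Combined volume = 133.7 + 22.4
= 156.1 mL

156.1


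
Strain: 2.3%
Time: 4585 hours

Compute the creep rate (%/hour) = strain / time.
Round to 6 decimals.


Creep rate = 2.3 / 4585
= 0.000502 %/h

0.000502


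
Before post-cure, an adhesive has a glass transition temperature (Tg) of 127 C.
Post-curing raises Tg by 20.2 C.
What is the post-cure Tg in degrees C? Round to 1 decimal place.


Tg_post = Tg_base + delta_Tg
= 127 + 20.2
= 147.2 C

147.2


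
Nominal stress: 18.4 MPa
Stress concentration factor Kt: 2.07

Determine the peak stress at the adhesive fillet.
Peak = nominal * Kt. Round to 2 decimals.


Peak stress = 18.4 * 2.07
= 38.09 MPa

38.09


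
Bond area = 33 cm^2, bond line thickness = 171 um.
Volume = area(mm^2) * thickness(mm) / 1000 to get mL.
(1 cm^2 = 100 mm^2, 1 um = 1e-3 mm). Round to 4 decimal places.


area_mm2 = 33 * 100 = 3300
blt_mm = 171 * 1e-3 = 0.171
vol_mm3 = 3300 * 0.171 = 564.3
vol_mL = 564.3 / 1000 = 0.5643 mL

0.5643


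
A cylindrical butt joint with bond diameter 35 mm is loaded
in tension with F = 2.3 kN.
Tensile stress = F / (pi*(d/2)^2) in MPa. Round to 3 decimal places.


Area = pi * (35/2)^2 = 962.1128 mm^2
Stress = 2.3*1000 / 962.1128
= 2.391 MPa

2.391


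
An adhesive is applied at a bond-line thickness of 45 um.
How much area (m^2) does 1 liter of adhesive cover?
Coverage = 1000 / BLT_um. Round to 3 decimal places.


Coverage = 1000 / 45 = 22.222 m^2

22.222


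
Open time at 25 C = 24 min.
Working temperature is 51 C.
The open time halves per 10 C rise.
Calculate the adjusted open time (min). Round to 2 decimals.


factor = 2^((51 - 25) / 10) = 6.0629
ot = 24 / 6.0629 = 3.96 min

3.96


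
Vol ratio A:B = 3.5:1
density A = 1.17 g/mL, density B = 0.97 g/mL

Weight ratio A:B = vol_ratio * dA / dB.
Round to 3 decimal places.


Weight ratio = 3.5 * 1.17 / 0.97
= 4.222

4.222


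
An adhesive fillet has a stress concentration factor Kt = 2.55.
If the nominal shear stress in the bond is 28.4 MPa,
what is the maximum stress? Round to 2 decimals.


Max stress = 28.4 * 2.55 = 72.42 MPa

72.42


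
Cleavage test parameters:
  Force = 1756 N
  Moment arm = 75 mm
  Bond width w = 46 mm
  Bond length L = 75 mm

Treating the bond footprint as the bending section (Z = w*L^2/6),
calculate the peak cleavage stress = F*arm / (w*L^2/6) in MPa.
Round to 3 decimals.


M = 1756 * 75 = 131700 N*mm
Z = 46 * 75^2 / 6 = 258750 / 6 mm^3
sigma = M / Z = 6 * 131700 / 258750 = 790200 / 258750
= 3.054 MPa

3.054


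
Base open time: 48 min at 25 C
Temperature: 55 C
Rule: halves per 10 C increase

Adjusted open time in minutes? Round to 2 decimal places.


Acceleration = 2^((55-25)/10) = 8.0000
Open time = 48 / 8.0000 = 6.00 min

6.00


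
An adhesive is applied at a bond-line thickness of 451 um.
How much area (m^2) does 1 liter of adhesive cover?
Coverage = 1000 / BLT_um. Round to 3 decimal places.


Coverage = 1000 / 451 = 2.217 m^2

2.217


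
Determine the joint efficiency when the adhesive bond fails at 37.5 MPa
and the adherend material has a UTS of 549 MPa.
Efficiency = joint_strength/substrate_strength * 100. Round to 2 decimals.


Joint efficiency = 37.5 / 549 * 100
= 6.83%

6.83


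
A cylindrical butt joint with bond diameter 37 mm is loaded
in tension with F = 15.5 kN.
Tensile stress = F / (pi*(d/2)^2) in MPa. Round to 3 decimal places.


Area = pi * (37/2)^2 = 1075.2101 mm^2
Stress = 15.5*1000 / 1075.2101
= 14.416 MPa

14.416


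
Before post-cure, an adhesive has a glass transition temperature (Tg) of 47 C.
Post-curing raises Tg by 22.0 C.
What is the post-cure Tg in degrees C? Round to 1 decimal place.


Tg_post = Tg_base + delta_Tg
= 47 + 22.0
= 69.0 C

69.0


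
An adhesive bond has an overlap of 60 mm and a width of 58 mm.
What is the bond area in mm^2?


Bond area = overlap * width
= 60 * 58
= 3480 mm^2

3480


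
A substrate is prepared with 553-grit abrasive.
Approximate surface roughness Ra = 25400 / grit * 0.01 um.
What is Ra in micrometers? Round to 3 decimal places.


Ra = 25400 / 553 * 0.01 = 0.459 um

0.459


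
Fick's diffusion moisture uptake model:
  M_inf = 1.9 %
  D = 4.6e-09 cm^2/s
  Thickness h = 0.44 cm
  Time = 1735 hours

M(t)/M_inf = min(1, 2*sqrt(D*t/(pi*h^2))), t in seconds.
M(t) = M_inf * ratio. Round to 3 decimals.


t_sec = 1735 * 3600 = 6246000
ratio = 2*sqrt(4.6e-09*6246000/(pi*0.44^2))
= min(1, 0.434693)
= 0.434693
M(t) = 1.9 * 0.434693 = 0.826 %

0.826


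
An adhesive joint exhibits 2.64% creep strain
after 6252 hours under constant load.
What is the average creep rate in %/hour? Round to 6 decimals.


Creep rate = strain / time
= 2.64 / 6252
= 0.000422 %/h

0.000422


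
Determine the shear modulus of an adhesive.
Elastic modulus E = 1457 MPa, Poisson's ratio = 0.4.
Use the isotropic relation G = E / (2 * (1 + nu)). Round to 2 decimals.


G = 1457 / (2*(1+0.4)) = 1457 / 2.80
= 520.36 MPa

520.36


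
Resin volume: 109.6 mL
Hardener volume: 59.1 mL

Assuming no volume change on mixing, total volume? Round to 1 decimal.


V_total = 109.6 + 59.1 = 168.7 mL

168.7


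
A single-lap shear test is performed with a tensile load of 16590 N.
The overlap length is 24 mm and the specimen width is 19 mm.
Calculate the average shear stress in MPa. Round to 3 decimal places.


Shear stress = F / (overlap * width)
= 16590 / (24 * 19)
= 16590 / 456
= 36.382 MPa

36.382


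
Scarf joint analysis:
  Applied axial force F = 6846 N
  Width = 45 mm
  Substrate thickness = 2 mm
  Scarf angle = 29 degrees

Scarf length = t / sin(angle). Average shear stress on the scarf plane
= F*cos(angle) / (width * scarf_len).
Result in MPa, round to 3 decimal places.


Scarf length = 2 / sin(29 deg) = 4.1253 mm
cos(29 deg) = 0.874620
Shear = 6846 * 0.874620 / (45 * 4.1253)
= 32.254 MPa

32.254


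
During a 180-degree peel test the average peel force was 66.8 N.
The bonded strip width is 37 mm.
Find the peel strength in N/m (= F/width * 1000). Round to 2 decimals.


Peel strength = F/width * 1000
= 66.8 / 37 * 1000
= 1805.41 N/m

1805.41


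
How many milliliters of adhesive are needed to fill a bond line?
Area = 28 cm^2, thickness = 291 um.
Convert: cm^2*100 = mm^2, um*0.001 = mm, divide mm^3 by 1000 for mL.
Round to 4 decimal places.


= (28 * 100) * (291 * 0.001) / 1000
= 0.8148 mL

0.8148


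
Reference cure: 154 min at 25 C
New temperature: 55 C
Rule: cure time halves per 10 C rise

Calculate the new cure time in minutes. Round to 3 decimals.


factor = 2^((55-25)/10) = 8.0000
t_new = 154 / 8.0000 = 19.250 min

19.250


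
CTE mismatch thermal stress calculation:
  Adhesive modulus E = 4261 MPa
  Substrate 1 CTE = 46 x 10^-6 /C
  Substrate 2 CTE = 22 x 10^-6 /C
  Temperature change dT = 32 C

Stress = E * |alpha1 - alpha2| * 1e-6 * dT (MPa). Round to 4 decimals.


delta_alpha = |46 - 22| = 24 x 10^-6/C
Stress = 4261 * 24e-6 * 32
= 3.2724 MPa

3.2724


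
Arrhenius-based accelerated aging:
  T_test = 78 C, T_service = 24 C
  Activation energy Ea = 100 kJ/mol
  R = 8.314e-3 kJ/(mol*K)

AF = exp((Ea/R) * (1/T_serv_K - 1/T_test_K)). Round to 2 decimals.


T_test_K = 351.15, T_serv_K = 297.15
AF = exp((100/8.314e-3) * (1/297.15 - 1/351.15))
= 505.05

505.05


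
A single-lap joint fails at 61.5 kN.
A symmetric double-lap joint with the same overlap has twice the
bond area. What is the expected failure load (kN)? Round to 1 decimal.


Double-lap load = 2 * 61.5 = 123.0 kN

123.0


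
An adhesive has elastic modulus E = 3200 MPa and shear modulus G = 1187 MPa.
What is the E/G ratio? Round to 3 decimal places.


E/G = 3200 / 1187 = 2.696

2.696


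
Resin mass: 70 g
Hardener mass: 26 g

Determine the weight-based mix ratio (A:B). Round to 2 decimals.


Ratio = 70 / 26 = 2.69

2.69


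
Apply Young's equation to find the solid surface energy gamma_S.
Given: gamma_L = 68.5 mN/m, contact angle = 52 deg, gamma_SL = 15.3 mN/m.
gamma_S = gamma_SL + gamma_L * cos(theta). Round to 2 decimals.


theta_rad = 52 * pi/180 = 0.907571
gamma_S = 15.3 + 68.5 * cos(0.907571)
= 57.47 mN/m

57.47


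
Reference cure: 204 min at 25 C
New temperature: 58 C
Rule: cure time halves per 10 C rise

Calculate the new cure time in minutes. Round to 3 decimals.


factor = 2^((58-25)/10) = 9.8492
t_new = 204 / 9.8492 = 20.712 min

20.712


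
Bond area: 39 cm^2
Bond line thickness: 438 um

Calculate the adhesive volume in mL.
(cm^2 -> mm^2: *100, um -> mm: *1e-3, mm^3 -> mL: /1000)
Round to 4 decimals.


V = 39*100 * 438*1e-3 / 1000
= 1.7082 mL

1.7082


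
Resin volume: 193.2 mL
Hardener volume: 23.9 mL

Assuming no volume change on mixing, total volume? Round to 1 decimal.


V_total = 193.2 + 23.9 = 217.1 mL

217.1


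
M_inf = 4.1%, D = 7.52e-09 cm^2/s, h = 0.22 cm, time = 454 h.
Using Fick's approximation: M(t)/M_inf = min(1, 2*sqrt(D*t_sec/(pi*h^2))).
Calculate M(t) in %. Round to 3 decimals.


t = 1634400 s
ratio = min(1, 2*sqrt(7.52e-09*1634400/(pi*0.0484)))
= 0.568618
M(t) = 4.1 * 0.568618 = 2.331%

2.331


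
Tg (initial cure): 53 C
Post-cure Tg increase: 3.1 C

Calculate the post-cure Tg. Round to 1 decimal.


Post-cure Tg = 53 + 3.1 = 56.1 C

56.1


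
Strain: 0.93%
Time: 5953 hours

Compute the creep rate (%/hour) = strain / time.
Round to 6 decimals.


Creep rate = 0.93 / 5953
= 0.000156 %/h

0.000156


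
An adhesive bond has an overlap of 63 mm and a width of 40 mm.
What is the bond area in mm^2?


Bond area = overlap * width
= 63 * 40
= 2520 mm^2

2520


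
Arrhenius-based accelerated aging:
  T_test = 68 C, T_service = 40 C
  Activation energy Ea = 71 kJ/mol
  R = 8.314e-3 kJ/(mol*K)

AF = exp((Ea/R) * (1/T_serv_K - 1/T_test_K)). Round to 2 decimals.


T_test_K = 341.15, T_serv_K = 313.15
AF = exp((71/8.314e-3) * (1/313.15 - 1/341.15))
= 9.38

9.38


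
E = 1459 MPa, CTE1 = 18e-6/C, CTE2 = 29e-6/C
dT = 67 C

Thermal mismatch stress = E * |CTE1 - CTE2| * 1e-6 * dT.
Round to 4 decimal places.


= 1459 * 11e-6 * 67
= 1.0753 MPa

1.0753


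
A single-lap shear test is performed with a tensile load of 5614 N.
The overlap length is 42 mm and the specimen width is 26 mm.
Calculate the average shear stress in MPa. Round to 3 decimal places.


Shear stress = F / (overlap * width)
= 5614 / (42 * 26)
= 5614 / 1092
= 5.141 MPa

5.141


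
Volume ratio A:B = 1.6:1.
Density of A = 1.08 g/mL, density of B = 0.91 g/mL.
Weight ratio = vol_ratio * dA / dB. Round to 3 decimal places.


Wt ratio = 1.6 * 1.08 / 0.91
= 1.899

1.899


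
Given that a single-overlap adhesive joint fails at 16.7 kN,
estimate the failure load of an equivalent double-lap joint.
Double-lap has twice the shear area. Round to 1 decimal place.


Double-lap factor = 2
Expected load = 16.7 * 2 = 33.4 kN

33.4


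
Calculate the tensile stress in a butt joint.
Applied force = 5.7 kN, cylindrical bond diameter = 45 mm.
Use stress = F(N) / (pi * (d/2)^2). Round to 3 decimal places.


A = pi * 22.5^2 = 1590.4313 mm^2
sigma = 5700.0 / 1590.4313 = 3.584 MPa

3.584


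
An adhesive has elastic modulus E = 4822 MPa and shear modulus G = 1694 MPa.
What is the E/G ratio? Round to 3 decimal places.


E/G = 4822 / 1694 = 2.847

2.847


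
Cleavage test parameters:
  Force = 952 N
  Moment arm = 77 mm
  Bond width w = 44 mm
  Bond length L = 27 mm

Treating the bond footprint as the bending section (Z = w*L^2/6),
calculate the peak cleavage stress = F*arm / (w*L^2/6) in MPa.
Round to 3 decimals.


M = 952 * 77 = 73304 N*mm
Z = 44 * 27^2 / 6 = 32076 / 6 mm^3
sigma = M / Z = 6 * 73304 / 32076 = 439824 / 32076
= 13.712 MPa

13.712


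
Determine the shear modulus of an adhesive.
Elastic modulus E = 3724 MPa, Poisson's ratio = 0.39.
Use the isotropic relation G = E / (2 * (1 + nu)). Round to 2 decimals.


G = 3724 / (2*(1+0.39)) = 3724 / 2.78
= 1339.57 MPa

1339.57


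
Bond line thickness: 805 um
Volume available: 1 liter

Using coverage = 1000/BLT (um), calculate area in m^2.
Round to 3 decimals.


1 L = 1e6 mm^3, thickness = 805 um = 0.805 mm
Area = 1e6 / 0.805 mm^2 = (1e6 / 0.805) / 1e6 m^2 = 1000 / 805 m^2
= 1.242 m^2

1.242


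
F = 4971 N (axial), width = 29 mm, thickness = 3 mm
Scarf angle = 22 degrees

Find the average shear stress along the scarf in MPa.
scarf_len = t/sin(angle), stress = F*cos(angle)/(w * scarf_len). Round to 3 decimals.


scarf_len = 3/sin(22 deg) = 8.0084
cos(22 deg) = 0.927184
stress = 4971*0.927184/(29*8.0084) = 19.846 MPa

19.846


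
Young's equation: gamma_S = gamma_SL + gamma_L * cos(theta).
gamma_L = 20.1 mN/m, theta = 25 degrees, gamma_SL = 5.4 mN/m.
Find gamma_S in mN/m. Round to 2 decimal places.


cos(25 deg) = 0.906308
gamma_S = 5.4 + 20.1 * 0.906308
= 23.62 mN/m

23.62


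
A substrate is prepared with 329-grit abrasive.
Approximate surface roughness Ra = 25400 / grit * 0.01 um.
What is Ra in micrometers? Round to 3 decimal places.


Ra = 25400 / 329 * 0.01 = 0.772 um

0.772


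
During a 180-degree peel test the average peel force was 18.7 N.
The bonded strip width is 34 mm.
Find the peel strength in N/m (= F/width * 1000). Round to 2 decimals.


Peel strength = F/width * 1000
= 18.7 / 34 * 1000
= 550.00 N/m

550.00


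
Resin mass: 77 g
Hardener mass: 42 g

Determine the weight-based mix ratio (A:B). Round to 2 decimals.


Ratio = 77 / 42 = 1.83

1.83


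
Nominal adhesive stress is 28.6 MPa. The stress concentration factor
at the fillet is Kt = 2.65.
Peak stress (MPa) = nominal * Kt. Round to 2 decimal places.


Peak = 28.6 * 2.65 = 75.79 MPa

75.79


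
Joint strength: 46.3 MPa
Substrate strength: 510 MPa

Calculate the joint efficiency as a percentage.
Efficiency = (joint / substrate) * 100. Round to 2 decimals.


Efficiency = (46.3 / 510) * 100 = 9.08%

9.08


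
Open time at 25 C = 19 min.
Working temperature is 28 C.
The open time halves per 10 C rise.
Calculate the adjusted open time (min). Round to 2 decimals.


factor = 2^((28 - 25) / 10) = 1.2311
ot = 19 / 1.2311 = 15.43 min

15.43


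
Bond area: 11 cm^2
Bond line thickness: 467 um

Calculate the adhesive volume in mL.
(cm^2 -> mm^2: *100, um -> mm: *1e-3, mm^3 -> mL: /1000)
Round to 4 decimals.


V = 11*100 * 467*1e-3 / 1000
= 0.5137 mL

0.5137


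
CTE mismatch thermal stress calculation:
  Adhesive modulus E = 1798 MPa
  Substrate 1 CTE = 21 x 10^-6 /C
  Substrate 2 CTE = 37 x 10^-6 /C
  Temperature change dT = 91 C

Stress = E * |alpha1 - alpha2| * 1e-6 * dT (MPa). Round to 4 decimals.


delta_alpha = |21 - 37| = 16 x 10^-6/C
Stress = 1798 * 16e-6 * 91
= 2.6179 MPa

2.6179


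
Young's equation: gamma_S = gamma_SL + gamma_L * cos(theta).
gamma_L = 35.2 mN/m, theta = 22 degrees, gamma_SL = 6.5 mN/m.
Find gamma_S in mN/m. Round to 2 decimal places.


cos(22 deg) = 0.927184
gamma_S = 6.5 + 35.2 * 0.927184
= 39.14 mN/m

39.14


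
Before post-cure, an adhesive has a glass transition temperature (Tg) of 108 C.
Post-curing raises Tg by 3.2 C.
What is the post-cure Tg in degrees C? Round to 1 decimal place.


Tg_post = Tg_base + delta_Tg
= 108 + 3.2
= 111.2 C

111.2


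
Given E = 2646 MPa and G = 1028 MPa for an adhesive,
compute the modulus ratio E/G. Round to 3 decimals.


E/G ratio = 2646 / 1028 = 2.574

2.574


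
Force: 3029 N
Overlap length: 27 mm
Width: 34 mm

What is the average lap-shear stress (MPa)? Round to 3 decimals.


Average shear stress = F / (overlap * width)
= 3029 / (27 * 34)
= 3.300 MPa

3.300
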